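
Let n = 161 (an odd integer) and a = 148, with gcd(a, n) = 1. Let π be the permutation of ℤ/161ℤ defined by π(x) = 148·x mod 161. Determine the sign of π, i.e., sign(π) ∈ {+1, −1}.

-1

Start at x=36: 36 → 15 → 127 → 120 → 50 → 155 → 78 → … (one orbit).
The orbit structure of x ↦ 148x mod 161: 14 orbits of sizes [22, 22, 22, 22, 22, 22, 22, 1, 1, 1, 1, 1, 1, 1].
With 14 cycles on 161 points, sign = (−1)^{161−14} = -1.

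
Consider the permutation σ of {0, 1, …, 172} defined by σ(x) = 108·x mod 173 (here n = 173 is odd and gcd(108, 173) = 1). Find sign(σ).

Start at x=121: 121 → 93 → 10 → 42 → 38 → 125 → 6 → … (one orbit).
The orbit structure of x ↦ 108x mod 173: 2 orbits of sizes [172, 1].
Σ(ℓ_i−1) = 173−2 = 171; sign = (−1)^171 = -1.
Check: (108/173) = -1 by Zolotarev.

-1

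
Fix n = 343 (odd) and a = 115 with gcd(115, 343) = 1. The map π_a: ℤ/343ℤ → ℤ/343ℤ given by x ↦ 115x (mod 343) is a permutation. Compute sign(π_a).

-1

Start at x=295: 295 → 311 → 93 → 62 → 270 → 180 → 120 → … (one orbit).
Cycle type of π: 294 + 42 + 6 + 1; total 4 cycles.
sign(π) = (−1)^{n − #cycles} = (−1)^{343−4} = (−1)^339 = -1.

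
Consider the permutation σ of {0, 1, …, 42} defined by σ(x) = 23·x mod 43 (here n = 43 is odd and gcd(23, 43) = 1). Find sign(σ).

+1

Start at x=9: 9 → 35 → 31 → 25 → 16 → 24 → 36 → … (one orbit).
The orbit structure of x ↦ 23x mod 43: 3 orbits of sizes [21, 21, 1].
With 3 cycles on 43 points, sign = (−1)^{43−3} = +1.
(23|43)_J = +1 (Zolotarev's lemma cross-check).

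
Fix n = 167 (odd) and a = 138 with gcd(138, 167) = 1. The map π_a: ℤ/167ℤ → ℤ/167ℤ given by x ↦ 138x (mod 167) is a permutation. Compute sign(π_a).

-1

Orbit of 138 under x↦138x: [138, 6, 160, 36, 125, 49, 82]… (length divides ord_167(138)).
π_138 has 2 disjoint cycles with lengths [166, 1] on {0,…,166}.
n − c = 167 − 2 = 165; sign = (−1)^165 = -1.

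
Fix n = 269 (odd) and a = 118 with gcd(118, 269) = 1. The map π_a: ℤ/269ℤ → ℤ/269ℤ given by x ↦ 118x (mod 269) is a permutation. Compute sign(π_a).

+1

Trace 120: π^k(120) = [120, 172, 121, 21, 57, 1, 118] for k=0..6.
Cycle lengths of π_118 on ℤ/269ℤ: [67, 67, 67, 67, 1]; 5 cycles in total.
269 − 5 = 264 transpositions; sign(π) = (−1)^264 = +1.
The Jacobi symbol (118|269) = +1 (Zolotarev) agrees.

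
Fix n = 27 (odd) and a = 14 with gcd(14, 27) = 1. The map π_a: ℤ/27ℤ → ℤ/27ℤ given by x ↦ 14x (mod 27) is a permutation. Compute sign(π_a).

-1

Orbit of 1 under x↦14x: [1, 14, 7, 17, 22, 11, 19]… (length divides ord_27(14)).
Decompose π into cycles: lengths [18, 6, 2, 1] (4 cycles, including the fixed point 0).
Σ(ℓ_i−1) = 27−4 = 23; sign = (−1)^23 = -1.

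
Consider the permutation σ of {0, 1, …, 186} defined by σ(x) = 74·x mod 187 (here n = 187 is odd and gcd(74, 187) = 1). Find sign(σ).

+1

Trace 9: π^k(9) = [9, 105, 103, 142, 36, 46, 38] for k=0..6.
Cycle lengths of π_74 on ℤ/187ℤ: [80, 80, 16, 10, 1]; 5 cycles in total.
Σ(ℓ_i−1) = 187−5 = 182; sign = (−1)^182 = +1.
(74|187)_J = +1 (Zolotarev's lemma cross-check).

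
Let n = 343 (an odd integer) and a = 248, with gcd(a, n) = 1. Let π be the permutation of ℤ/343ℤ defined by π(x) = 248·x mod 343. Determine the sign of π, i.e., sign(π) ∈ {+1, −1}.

Start at x=118: 118 → 109 → 278 → 1 → 248 → 107 → 125 → … (one orbit).
π_248 has 4 disjoint cycles with lengths [294, 42, 6, 1] on {0,…,342}.
4 cycles on 343: each ℓ→(−1)^(ℓ−1), product (−1)^339 = -1.

-1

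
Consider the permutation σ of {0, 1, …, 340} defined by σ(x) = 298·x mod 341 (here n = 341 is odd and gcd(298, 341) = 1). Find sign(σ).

Start at x=188: 188 → 100 → 133 → 78 → 56 → 320 → 221 → … (one orbit).
π_298 has 33 disjoint cycles with lengths [15, 15, 15, 15, 15, 15, 15, 15, 15, 15, 15, 15, 15, 15, 15, 15, 15, 15, 15, 15, 15, 15, 1, 1, 1, 1, 1, 1, 1, 1, 1, 1, 1] on {0,…,340}.
Σ(ℓ_i−1) = 341−33 = 308; sign = (−1)^308 = +1.
Check: (298/341) = +1 by Zolotarev.

+1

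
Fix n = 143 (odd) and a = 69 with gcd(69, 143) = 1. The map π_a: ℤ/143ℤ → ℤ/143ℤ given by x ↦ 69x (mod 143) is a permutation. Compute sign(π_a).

Start at x=14: 14 → 108 → 16 → 103 → 100 → 36 → 53 → … (one orbit).
9 cycles of lengths [30, 30, 30, 30, 6, 6, 5, 5, 1].
143 − 9 = 134 transpositions; sign(π) = (−1)^134 = +1.

+1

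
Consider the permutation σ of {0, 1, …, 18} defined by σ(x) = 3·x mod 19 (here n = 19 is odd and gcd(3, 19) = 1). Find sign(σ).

Orbit of 12 under x↦3x: [12, 17, 13, 1, 3, 9, 8]… (length divides ord_19(3)).
Cycle type of π: 18 + 1; total 2 cycles.
19 − 2 = 17 transpositions; sign(π) = (−1)^17 = -1.
Zolotarev: (3|19) = -1, matching the cycle-count sign.

-1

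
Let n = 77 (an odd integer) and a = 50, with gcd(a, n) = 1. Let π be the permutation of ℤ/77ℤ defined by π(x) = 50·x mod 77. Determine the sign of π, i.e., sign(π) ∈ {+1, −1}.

Start at x=1: 1 → 50 → 36 → 29 → 64 → 43 → 71 → … (one orbit).
Cycle lengths of π_50 on ℤ/77ℤ: [10, 10, 10, 10, 10, 10, 10, 1, 1, 1, 1, 1, 1, 1]; 14 cycles in total.
Σ(ℓ_i−1) = 77−14 = 63; sign = (−1)^63 = -1.

-1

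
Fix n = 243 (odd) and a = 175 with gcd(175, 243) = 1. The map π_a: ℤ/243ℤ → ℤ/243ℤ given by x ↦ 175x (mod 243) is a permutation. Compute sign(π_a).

+1

Start at x=79: 79 → 217 → 67 → 61 → 226 → 184 → 124 → … (one orbit).
Decompose π into cycles: lengths [81, 81, 27, 27, 9, 9, 3, 3, 1, 1, 1] (11 cycles, including the fixed point 0).
sign(π) = (−1)^{n − #cycles} = (−1)^{243−11} = (−1)^232 = +1.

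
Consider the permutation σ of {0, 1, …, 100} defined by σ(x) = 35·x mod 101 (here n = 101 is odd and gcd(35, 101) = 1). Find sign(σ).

-1

Trace 79: π^k(79) = [79, 38, 17, 90, 19, 59, 45] for k=0..6.
Cycle lengths of π_35 on ℤ/101ℤ: [100, 1]; 2 cycles in total.
Σ(ℓ_i−1) = 101−2 = 99; sign = (−1)^99 = -1.
Via Zolotarev, sign(π_{35}) = (35|101) = -1.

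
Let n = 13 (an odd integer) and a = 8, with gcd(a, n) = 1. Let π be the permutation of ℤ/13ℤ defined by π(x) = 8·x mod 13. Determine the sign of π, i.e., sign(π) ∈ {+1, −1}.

Orbit of 5 under x↦8x: [5, 1, 8, 12]… (length divides ord_13(8)).
Decompose π into cycles: lengths [4, 4, 4, 1] (4 cycles, including the fixed point 0).
4 cycles on 13: each ℓ→(−1)^(ℓ−1), product (−1)^9 = -1.
(8|13)_J = -1 (Zolotarev's lemma cross-check).

-1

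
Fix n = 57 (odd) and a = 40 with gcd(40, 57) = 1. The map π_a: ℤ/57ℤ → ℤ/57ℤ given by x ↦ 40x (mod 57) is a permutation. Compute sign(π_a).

Start at x=31: 31 → 43 → 10 → 1 → 40 → 4 → 46 → … (one orbit).
Cycle lengths of π_40 on ℤ/57ℤ: [18, 18, 18, 1, 1, 1]; 6 cycles in total.
Σ(ℓ_i−1) = 57−6 = 51; sign = (−1)^51 = -1.

-1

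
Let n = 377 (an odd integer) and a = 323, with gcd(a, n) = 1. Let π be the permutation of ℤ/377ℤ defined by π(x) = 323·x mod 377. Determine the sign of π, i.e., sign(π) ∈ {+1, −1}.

Start at x=150: 150 → 194 → 80 → 204 → 294 → 335 → 6 → … (one orbit).
The orbit structure of x ↦ 323x mod 377: 8 orbits of sizes [84, 84, 84, 84, 14, 14, 12, 1].
8 cycles on 377: each ℓ→(−1)^(ℓ−1), product (−1)^369 = -1.

-1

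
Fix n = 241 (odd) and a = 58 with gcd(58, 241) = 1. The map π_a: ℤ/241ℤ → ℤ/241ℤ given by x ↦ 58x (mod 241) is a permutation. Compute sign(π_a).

Trace 150: π^k(150) = [150, 24, 187, 1, 58, 231, 143] for k=0..6.
The orbit structure of x ↦ 58x mod 241: 9 orbits of sizes [30, 30, 30, 30, 30, 30, 30, 30, 1].
n − c = 241 − 9 = 232; sign = (−1)^232 = +1.
Zolotarev: (58|241) = +1, matching the cycle-count sign.

+1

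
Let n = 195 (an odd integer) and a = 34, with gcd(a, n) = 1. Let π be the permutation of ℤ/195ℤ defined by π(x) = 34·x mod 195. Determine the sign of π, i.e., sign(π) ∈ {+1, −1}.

Orbit of 181 under x↦34x: [181, 109, 1, 34]… (length divides ord_195(34)).
54 cycles of lengths [4, 4, 4, 4, 4, 4, 4, 4, 4, 4, 4, 4, 4, 4, 4, 4, 4, 4, 4, 4, 4, 4, 4, 4, 4, 4, 4, 4, 4, 4, 4, 4, 4, 4, 4, 4, 4, 4, 4, 4, 4, 4, 4, 4, 4, 2, 2, 2, 2, 2, 2, 1, 1, 1].
Σ(ℓ_i−1) = 195−54 = 141; sign = (−1)^141 = -1.
Zolotarev: (34|195) = -1, matching the cycle-count sign.

-1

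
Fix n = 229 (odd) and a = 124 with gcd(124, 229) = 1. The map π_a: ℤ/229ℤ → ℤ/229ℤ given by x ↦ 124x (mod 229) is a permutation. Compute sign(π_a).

-1

Trace 223: π^k(223) = [223, 172, 31, 180, 107, 215, 96] for k=0..6.
π_124 has 2 disjoint cycles with lengths [228, 1] on {0,…,228}.
n − c = 229 − 2 = 227; sign = (−1)^227 = -1.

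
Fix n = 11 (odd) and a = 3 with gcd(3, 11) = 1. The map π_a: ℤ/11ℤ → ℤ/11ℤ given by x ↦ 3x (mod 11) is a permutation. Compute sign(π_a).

Orbit of 3 under x↦3x: [3, 9, 5, 4, 1]… (length divides ord_11(3)).
3 cycles of lengths [5, 5, 1].
With 3 cycles on 11 points, sign = (−1)^{11−3} = +1.
Zolotarev: (3|11) = +1, matching the cycle-count sign.

+1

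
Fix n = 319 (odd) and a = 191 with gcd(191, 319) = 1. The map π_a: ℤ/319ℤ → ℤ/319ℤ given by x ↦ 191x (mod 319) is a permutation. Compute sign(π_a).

Start at x=157: 157 → 1 → 191 → 115 → 273 → 146 → 133 → … (one orbit).
Decompose π into cycles: lengths [20, 20, 20, 20, 20, 20, 20, 20, 20, 20, 20, 20, 20, 20, 5, 5, 4, 4, 4, 4, 4, 4, 4, 1] (24 cycles, including the fixed point 0).
24 cycles on 319: each ℓ→(−1)^(ℓ−1), product (−1)^295 = -1.
Check: (191/319) = -1 by Zolotarev.

-1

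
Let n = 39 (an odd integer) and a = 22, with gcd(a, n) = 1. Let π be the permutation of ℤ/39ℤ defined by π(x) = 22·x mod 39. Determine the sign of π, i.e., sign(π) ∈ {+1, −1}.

+1

Orbit of 1 under x↦22x: [1, 22, 16]… (length divides ord_39(22)).
Decompose π into cycles: lengths [3, 3, 3, 3, 3, 3, 3, 3, 3, 3, 3, 3, 1, 1, 1] (15 cycles, including the fixed point 0).
15 cycles on 39: each ℓ→(−1)^(ℓ−1), product (−1)^24 = +1.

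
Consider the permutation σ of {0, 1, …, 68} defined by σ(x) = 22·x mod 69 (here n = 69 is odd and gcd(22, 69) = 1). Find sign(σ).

Trace 22: π^k(22) = [22, 1] for k=0..1.
Decompose π into cycles: lengths [2, 2, 2, 2, 2, 2, 2, 2, 2, 2, 2, 2, 2, 2, 2, 2, 2, 2, 2, 2, 2, 2, 2, 2, 2, 2, 2, 2, 2, 2, 2, 2, 2, 1, 1, 1] (36 cycles, including the fixed point 0).
36 cycles on 69: each ℓ→(−1)^(ℓ−1), product (−1)^33 = -1.
The Jacobi symbol (22|69) = -1 (Zolotarev) agrees.

-1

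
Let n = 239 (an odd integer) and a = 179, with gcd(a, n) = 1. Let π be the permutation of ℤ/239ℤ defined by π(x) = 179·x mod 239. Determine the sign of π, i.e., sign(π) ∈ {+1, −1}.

-1

Orbit of 131 under x↦179x: [131, 27, 53, 166, 78, 100, 214]… (length divides ord_239(179)).
2 cycles of lengths [238, 1].
sign(π) = (−1)^{n − #cycles} = (−1)^{239−2} = (−1)^237 = -1.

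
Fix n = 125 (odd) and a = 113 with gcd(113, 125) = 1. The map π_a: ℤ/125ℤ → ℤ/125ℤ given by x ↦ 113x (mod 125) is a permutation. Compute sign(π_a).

Orbit of 117 under x↦113x: [117, 96, 98, 74, 112, 31, 3]… (length divides ord_125(113)).
The orbit structure of x ↦ 113x mod 125: 4 orbits of sizes [100, 20, 4, 1].
125 − 4 = 121 transpositions; sign(π) = (−1)^121 = -1.
(113|125)_J = -1 (Zolotarev's lemma cross-check).

-1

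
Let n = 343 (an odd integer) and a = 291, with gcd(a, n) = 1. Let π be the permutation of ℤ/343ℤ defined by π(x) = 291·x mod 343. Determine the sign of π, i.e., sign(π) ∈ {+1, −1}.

Start at x=333: 333 → 177 → 57 → 123 → 121 → 225 → 305 → … (one orbit).
π_291 has 7 disjoint cycles with lengths [147, 147, 21, 21, 3, 3, 1] on {0,…,342}.
Σ(ℓ_i−1) = 343−7 = 336; sign = (−1)^336 = +1.

+1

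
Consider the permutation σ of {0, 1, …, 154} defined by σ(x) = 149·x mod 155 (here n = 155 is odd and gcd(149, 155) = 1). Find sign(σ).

Trace 36: π^k(36) = [36, 94, 56, 129, 1, 149] for k=0..5.
33 cycles of lengths [6, 6, 6, 6, 6, 6, 6, 6, 6, 6, 6, 6, 6, 6, 6, 6, 6, 6, 6, 6, 3, 3, 3, 3, 3, 3, 3, 3, 3, 3, 2, 2, 1].
Σ(ℓ_i−1) = 155−33 = 122; sign = (−1)^122 = +1.
Check: (149/155) = +1 by Zolotarev.

+1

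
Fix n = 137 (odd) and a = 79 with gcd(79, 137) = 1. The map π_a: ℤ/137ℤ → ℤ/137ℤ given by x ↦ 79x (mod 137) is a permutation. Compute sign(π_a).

-1

Orbit of 104 under x↦79x: [104, 133, 95, 107, 96, 49, 35]… (length divides ord_137(79)).
2 cycles of lengths [136, 1].
n − c = 137 − 2 = 135; sign = (−1)^135 = -1.
Check: (79/137) = -1 by Zolotarev.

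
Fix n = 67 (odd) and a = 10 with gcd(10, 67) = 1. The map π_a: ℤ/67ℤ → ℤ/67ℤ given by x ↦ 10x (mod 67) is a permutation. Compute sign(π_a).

Orbit of 56 under x↦10x: [56, 24, 39, 55, 14, 6, 60]… (length divides ord_67(10)).
3 cycles of lengths [33, 33, 1].
67 − 3 = 64 transpositions; sign(π) = (−1)^64 = +1.
The Jacobi symbol (10|67) = +1 (Zolotarev) agrees.

+1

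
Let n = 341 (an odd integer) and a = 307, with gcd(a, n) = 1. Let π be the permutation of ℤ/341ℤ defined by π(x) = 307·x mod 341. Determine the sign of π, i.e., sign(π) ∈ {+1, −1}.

-1

Start at x=133: 133 → 252 → 298 → 98 → 78 → 76 → 144 → … (one orbit).
Decompose π into cycles: lengths [30, 30, 30, 30, 30, 30, 30, 30, 30, 30, 15, 15, 2, 2, 2, 2, 2, 1] (18 cycles, including the fixed point 0).
sign(π) = (−1)^{n − #cycles} = (−1)^{341−18} = (−1)^323 = -1.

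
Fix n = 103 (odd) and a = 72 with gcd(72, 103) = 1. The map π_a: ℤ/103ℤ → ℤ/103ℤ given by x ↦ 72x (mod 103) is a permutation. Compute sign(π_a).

+1

Start at x=81: 81 → 64 → 76 → 13 → 9 → 30 → 100 → … (one orbit).
The orbit structure of x ↦ 72x mod 103: 7 orbits of sizes [17, 17, 17, 17, 17, 17, 1].
n − c = 103 − 7 = 96; sign = (−1)^96 = +1.
Check: (72/103) = +1 by Zolotarev.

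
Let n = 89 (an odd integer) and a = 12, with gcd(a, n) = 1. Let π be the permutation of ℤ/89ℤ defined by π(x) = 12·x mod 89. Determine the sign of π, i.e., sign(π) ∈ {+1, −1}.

-1

Start at x=77: 77 → 34 → 52 → 1 → 12 → 55 → 37 → … (one orbit).
12 cycles of lengths [8, 8, 8, 8, 8, 8, 8, 8, 8, 8, 8, 1].
12 cycles on 89: each ℓ→(−1)^(ℓ−1), product (−1)^77 = -1.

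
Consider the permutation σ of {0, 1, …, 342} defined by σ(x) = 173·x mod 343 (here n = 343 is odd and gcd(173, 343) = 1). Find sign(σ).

Start at x=39: 39 → 230 → 2 → 3 → 176 → 264 → 53 → … (one orbit).
π_173 has 4 disjoint cycles with lengths [294, 42, 6, 1] on {0,…,342}.
Σ(ℓ_i−1) = 343−4 = 339; sign = (−1)^339 = -1.

-1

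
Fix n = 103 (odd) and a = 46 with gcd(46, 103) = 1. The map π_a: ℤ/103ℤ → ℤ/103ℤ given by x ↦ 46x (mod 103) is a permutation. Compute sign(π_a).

+1

Orbit of 46 under x↦46x: [46, 56, 1]… (length divides ord_103(46)).
π_46 has 35 disjoint cycles with lengths [3, 3, 3, 3, 3, 3, 3, 3, 3, 3, 3, 3, 3, 3, 3, 3, 3, 3, 3, 3, 3, 3, 3, 3, 3, 3, 3, 3, 3, 3, 3, 3, 3, 3, 1] on {0,…,102}.
n − c = 103 − 35 = 68; sign = (−1)^68 = +1.
Check: (46/103) = +1 by Zolotarev.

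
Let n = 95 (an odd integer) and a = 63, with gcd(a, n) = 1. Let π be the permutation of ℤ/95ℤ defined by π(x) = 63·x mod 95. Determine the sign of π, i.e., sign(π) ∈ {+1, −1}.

Trace 73: π^k(73) = [73, 39, 82, 36, 83, 4, 62] for k=0..6.
6 cycles of lengths [36, 36, 9, 9, 4, 1].
sign(π) = (−1)^{n − #cycles} = (−1)^{95−6} = (−1)^89 = -1.
Zolotarev: (63|95) = -1, matching the cycle-count sign.

-1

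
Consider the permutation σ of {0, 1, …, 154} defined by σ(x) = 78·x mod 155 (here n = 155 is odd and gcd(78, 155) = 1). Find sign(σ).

Start at x=63: 63 → 109 → 132 → 66 → 33 → 94 → 47 → … (one orbit).
Cycle lengths of π_78 on ℤ/155ℤ: [20, 20, 20, 20, 20, 20, 5, 5, 5, 5, 5, 5, 4, 1]; 14 cycles in total.
Σ(ℓ_i−1) = 155−14 = 141; sign = (−1)^141 = -1.

-1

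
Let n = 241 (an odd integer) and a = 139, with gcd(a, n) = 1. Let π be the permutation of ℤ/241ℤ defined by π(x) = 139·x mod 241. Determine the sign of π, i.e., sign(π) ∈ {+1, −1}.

Start at x=215: 215 → 1 → 139 → 41 → 156 → 235 → 130 → … (one orbit).
Cycle lengths of π_139 on ℤ/241ℤ: [80, 80, 80, 1]; 4 cycles in total.
241 − 4 = 237 transpositions; sign(π) = (−1)^237 = -1.

-1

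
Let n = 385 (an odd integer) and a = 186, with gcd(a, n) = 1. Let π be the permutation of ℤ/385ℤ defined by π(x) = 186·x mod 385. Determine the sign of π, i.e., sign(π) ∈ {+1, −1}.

Trace 351: π^k(351) = [351, 221, 296, 1, 186, 331] for k=0..5.
Cycle lengths of π_186 on ℤ/385ℤ: [6, 6, 6, 6, 6, 6, 6, 6, 6, 6, 6, 6, 6, 6, 6, 6, 6, 6, 6, 6, 6, 6, 6, 6, 6, 6, 6, 6, 6, 6, 6, 6, 6, 6, 6, 6, 6, 6, 6, 6, 6, 6, 6, 6, 6, 6, 6, 6, 6, 6, 3, 3, 3, 3, 3, 3, 3, 3, 3, 3, 2, 2, 2, 2, 2, 2, 2, 2, 2, 2, 2, 2, 2, 2, 2, 2, 2, 2, 2, 2, 2, 2, 2, 2, 2, 1, 1, 1, 1, 1]; 90 cycles in total.
n − c = 385 − 90 = 295; sign = (−1)^295 = -1.
Zolotarev: (186|385) = -1, matching the cycle-count sign.

-1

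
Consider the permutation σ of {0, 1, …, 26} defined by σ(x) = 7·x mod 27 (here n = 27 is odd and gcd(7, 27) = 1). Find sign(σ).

Start at x=10: 10 → 16 → 4 → 1 → 7 → 22 → 19 → … (one orbit).
Cycle type of π: 9×2 + 3×2 + 1×3; total 7 cycles.
27 − 7 = 20 transpositions; sign(π) = (−1)^20 = +1.
Check: (7/27) = +1 by Zolotarev.

+1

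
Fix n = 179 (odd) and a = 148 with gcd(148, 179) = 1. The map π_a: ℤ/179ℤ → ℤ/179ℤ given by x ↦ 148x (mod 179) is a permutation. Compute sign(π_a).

Orbit of 102 under x↦148x: [102, 60, 109, 22, 34, 20, 96]… (length divides ord_179(148)).
The orbit structure of x ↦ 148x mod 179: 2 orbits of sizes [178, 1].
2 cycles on 179: each ℓ→(−1)^(ℓ−1), product (−1)^177 = -1.
Via Zolotarev, sign(π_{148}) = (148|179) = -1.

-1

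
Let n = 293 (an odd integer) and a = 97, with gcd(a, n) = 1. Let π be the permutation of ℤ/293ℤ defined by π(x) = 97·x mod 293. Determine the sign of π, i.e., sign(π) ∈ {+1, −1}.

+1

Start at x=237: 237 → 135 → 203 → 60 → 253 → 222 → 145 → … (one orbit).
3 cycles of lengths [146, 146, 1].
With 3 cycles on 293 points, sign = (−1)^{293−3} = +1.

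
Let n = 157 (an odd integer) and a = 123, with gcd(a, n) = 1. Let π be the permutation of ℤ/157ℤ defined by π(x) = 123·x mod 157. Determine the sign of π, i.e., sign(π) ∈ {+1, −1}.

Orbit of 46 under x↦123x: [46, 6, 110, 28, 147, 26, 58]… (length divides ord_157(123)).
2 cycles of lengths [156, 1].
n − c = 157 − 2 = 155; sign = (−1)^155 = -1.
Check: (123/157) = -1 by Zolotarev.

-1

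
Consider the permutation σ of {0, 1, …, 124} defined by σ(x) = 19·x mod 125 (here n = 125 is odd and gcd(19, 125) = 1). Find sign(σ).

+1

Start at x=31: 31 → 89 → 66 → 4 → 76 → 69 → 61 → … (one orbit).
Cycle type of π: 50×2 + 10×2 + 2×2 + 1; total 7 cycles.
7 cycles on 125: each ℓ→(−1)^(ℓ−1), product (−1)^118 = +1.
The Jacobi symbol (19|125) = +1 (Zolotarev) agrees.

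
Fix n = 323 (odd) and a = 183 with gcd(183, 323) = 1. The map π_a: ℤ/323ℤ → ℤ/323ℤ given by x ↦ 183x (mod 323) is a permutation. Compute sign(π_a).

Trace 305: π^k(305) = [305, 259, 239, 132, 254, 293, 1] for k=0..6.
Cycle type of π: 12×24 + 6×3 + 4×4 + 1; total 32 cycles.
323 − 32 = 291 transpositions; sign(π) = (−1)^291 = -1.
Check: (183/323) = -1 by Zolotarev.

-1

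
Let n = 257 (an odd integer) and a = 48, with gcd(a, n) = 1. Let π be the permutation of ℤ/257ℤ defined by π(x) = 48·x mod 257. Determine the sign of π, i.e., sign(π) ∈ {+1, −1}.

Start at x=242: 242 → 51 → 135 → 55 → 70 → 19 → 141 → … (one orbit).
Decompose π into cycles: lengths [256, 1] (2 cycles, including the fixed point 0).
With 2 cycles on 257 points, sign = (−1)^{257−2} = -1.
(48|257)_J = -1 (Zolotarev's lemma cross-check).

-1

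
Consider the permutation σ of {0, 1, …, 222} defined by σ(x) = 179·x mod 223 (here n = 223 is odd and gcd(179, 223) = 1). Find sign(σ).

Start at x=132: 132 → 213 → 217 → 41 → 203 → 211 → 82 → … (one orbit).
The orbit structure of x ↦ 179x mod 223: 3 orbits of sizes [111, 111, 1].
n − c = 223 − 3 = 220; sign = (−1)^220 = +1.
Zolotarev: (179|223) = +1, matching the cycle-count sign.

+1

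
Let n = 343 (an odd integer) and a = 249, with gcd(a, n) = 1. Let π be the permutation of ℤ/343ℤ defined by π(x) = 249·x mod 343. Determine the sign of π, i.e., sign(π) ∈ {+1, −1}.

+1

Orbit of 205 under x↦249x: [205, 281, 340, 282, 246, 200, 65]… (length divides ord_343(249)).
π_249 has 7 disjoint cycles with lengths [147, 147, 21, 21, 3, 3, 1] on {0,…,342}.
Σ(ℓ_i−1) = 343−7 = 336; sign = (−1)^336 = +1.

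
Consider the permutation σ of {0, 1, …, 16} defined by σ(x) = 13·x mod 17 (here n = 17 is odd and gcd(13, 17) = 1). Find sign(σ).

Start at x=4: 4 → 1 → 13 → 16 → 4 (one orbit).
The orbit structure of x ↦ 13x mod 17: 5 orbits of sizes [4, 4, 4, 4, 1].
17 − 5 = 12 transpositions; sign(π) = (−1)^12 = +1.
The Jacobi symbol (13|17) = +1 (Zolotarev) agrees.

+1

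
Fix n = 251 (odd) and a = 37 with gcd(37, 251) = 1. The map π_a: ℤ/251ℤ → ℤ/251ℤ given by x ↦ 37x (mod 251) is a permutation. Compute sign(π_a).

-1

Orbit of 122 under x↦37x: [122, 247, 103, 46, 196, 224, 5]… (length divides ord_251(37)).
The orbit structure of x ↦ 37x mod 251: 2 orbits of sizes [250, 1].
Σ(ℓ_i−1) = 251−2 = 249; sign = (−1)^249 = -1.
(37|251)_J = -1 (Zolotarev's lemma cross-check).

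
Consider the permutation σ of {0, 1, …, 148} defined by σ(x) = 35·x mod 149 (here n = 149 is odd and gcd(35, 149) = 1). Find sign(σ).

Start at x=17: 17 → 148 → 114 → 116 → 37 → 103 → 29 → … (one orbit).
The orbit structure of x ↦ 35x mod 149: 3 orbits of sizes [74, 74, 1].
With 3 cycles on 149 points, sign = (−1)^{149−3} = +1.

+1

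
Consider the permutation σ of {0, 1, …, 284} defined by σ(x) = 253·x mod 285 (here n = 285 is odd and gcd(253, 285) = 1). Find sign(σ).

Start at x=64: 64 → 232 → 271 → 163 → 199 → 187 → 1 → … (one orbit).
Cycle type of π: 36×6 + 9×6 + 4×3 + 1×3; total 18 cycles.
18 cycles on 285: each ℓ→(−1)^(ℓ−1), product (−1)^267 = -1.
Zolotarev: (253|285) = -1, matching the cycle-count sign.

-1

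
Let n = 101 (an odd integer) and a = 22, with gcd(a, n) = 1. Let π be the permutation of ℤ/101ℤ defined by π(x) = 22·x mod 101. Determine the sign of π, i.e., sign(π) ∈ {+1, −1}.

Orbit of 16 under x↦22x: [16, 49, 68, 82, 87, 96, 92]… (length divides ord_101(22)).
π_22 has 3 disjoint cycles with lengths [50, 50, 1] on {0,…,100}.
sign(π) = (−1)^{n − #cycles} = (−1)^{101−3} = (−1)^98 = +1.

+1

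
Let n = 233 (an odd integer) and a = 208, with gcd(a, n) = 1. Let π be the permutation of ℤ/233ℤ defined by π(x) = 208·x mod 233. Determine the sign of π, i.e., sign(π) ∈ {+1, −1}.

Trace 169: π^k(169) = [169, 202, 76, 197, 201, 101, 38] for k=0..6.
The orbit structure of x ↦ 208x mod 233: 3 orbits of sizes [116, 116, 1].
sign(π) = (−1)^{n − #cycles} = (−1)^{233−3} = (−1)^230 = +1.
The Jacobi symbol (208|233) = +1 (Zolotarev) agrees.

+1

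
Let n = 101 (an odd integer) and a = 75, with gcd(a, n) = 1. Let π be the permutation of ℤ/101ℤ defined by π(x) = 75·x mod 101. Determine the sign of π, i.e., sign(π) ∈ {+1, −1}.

-1

Orbit of 36 under x↦75x: [36, 74, 96, 29, 54, 10, 43]… (length divides ord_101(75)).
The orbit structure of x ↦ 75x mod 101: 2 orbits of sizes [100, 1].
2 cycles on 101: each ℓ→(−1)^(ℓ−1), product (−1)^99 = -1.
The Jacobi symbol (75|101) = -1 (Zolotarev) agrees.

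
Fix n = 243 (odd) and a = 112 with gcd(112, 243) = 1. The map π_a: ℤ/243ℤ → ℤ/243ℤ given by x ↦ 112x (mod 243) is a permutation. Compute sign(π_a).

+1

Orbit of 115 under x↦112x: [115, 1, 112, 151, 145, 202, 25]… (length divides ord_243(112)).
Cycle lengths of π_112 on ℤ/243ℤ: [81, 81, 27, 27, 9, 9, 3, 3, 1, 1, 1]; 11 cycles in total.
Σ(ℓ_i−1) = 243−11 = 232; sign = (−1)^232 = +1.
(112|243)_J = +1 (Zolotarev's lemma cross-check).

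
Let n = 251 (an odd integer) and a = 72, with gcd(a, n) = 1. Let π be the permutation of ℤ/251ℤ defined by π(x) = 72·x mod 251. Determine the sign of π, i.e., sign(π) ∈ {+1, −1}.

-1

Trace 145: π^k(145) = [145, 149, 186, 89, 133, 38, 226] for k=0..6.
π_72 has 2 disjoint cycles with lengths [250, 1] on {0,…,250}.
With 2 cycles on 251 points, sign = (−1)^{251−2} = -1.
(72|251)_J = -1 (Zolotarev's lemma cross-check).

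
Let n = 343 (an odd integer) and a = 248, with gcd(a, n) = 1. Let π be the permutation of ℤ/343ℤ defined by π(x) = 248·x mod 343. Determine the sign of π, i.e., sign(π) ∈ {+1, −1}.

Trace 209: π^k(209) = [209, 39, 68, 57, 73, 268, 265] for k=0..6.
π_248 has 4 disjoint cycles with lengths [294, 42, 6, 1] on {0,…,342}.
With 4 cycles on 343 points, sign = (−1)^{343−4} = -1.
Zolotarev: (248|343) = -1, matching the cycle-count sign.

-1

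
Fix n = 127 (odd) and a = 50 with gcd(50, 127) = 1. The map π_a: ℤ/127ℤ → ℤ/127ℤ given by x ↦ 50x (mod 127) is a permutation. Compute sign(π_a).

+1

Trace 47: π^k(47) = [47, 64, 25, 107, 16, 38, 122] for k=0..6.
The orbit structure of x ↦ 50x mod 127: 7 orbits of sizes [21, 21, 21, 21, 21, 21, 1].
With 7 cycles on 127 points, sign = (−1)^{127−7} = +1.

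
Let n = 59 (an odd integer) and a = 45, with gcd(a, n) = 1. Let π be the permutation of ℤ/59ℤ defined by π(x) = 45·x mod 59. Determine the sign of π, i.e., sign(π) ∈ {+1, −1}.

+1

Orbit of 22 under x↦45x: [22, 46, 5, 48, 36, 27, 35]… (length divides ord_59(45)).
The orbit structure of x ↦ 45x mod 59: 3 orbits of sizes [29, 29, 1].
sign(π) = (−1)^{n − #cycles} = (−1)^{59−3} = (−1)^56 = +1.
Via Zolotarev, sign(π_{45}) = (45|59) = +1.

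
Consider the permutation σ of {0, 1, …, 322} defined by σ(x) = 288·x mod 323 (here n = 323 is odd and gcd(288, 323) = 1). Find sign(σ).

Start at x=288: 288 → 256 → 84 → 290 → 186 → 273 → 135 → … (one orbit).
The orbit structure of x ↦ 288x mod 323: 26 orbits of sizes [18, 18, 18, 18, 18, 18, 18, 18, 18, 18, 18, 18, 18, 18, 18, 18, 18, 2, 2, 2, 2, 2, 2, 2, 2, 1].
sign(π) = (−1)^{n − #cycles} = (−1)^{323−26} = (−1)^297 = -1.
Check: (288/323) = -1 by Zolotarev.

-1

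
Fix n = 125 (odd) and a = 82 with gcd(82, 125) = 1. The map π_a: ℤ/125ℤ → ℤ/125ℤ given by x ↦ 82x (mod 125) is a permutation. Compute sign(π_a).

Start at x=57: 57 → 49 → 18 → 101 → 32 → 124 → 43 → … (one orbit).
π_82 has 12 disjoint cycles with lengths [20, 20, 20, 20, 20, 4, 4, 4, 4, 4, 4, 1] on {0,…,124}.
sign(π) = (−1)^{n − #cycles} = (−1)^{125−12} = (−1)^113 = -1.

-1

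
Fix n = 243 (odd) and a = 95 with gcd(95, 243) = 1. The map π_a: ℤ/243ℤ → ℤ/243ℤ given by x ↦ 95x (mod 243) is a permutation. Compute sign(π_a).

-1

Trace 46: π^k(46) = [46, 239, 106, 107, 202, 236, 64] for k=0..6.
The orbit structure of x ↦ 95x mod 243: 6 orbits of sizes [162, 54, 18, 6, 2, 1].
n − c = 243 − 6 = 237; sign = (−1)^237 = -1.
Zolotarev: (95|243) = -1, matching the cycle-count sign.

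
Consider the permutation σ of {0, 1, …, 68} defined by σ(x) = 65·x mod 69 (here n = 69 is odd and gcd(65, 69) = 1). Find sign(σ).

+1

Orbit of 38 under x↦65x: [38, 55, 56, 52, 68, 4, 53]… (length divides ord_69(65)).
The orbit structure of x ↦ 65x mod 69: 5 orbits of sizes [22, 22, 22, 2, 1].
sign(π) = (−1)^{n − #cycles} = (−1)^{69−5} = (−1)^64 = +1.
Zolotarev: (65|69) = +1, matching the cycle-count sign.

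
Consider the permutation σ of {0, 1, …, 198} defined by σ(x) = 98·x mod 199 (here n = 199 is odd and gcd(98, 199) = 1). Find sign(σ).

+1

Orbit of 172 under x↦98x: [172, 140, 188, 116, 25, 62, 106]… (length divides ord_199(98)).
Decompose π into cycles: lengths [33, 33, 33, 33, 33, 33, 1] (7 cycles, including the fixed point 0).
n − c = 199 − 7 = 192; sign = (−1)^192 = +1.
Via Zolotarev, sign(π_{98}) = (98|199) = +1.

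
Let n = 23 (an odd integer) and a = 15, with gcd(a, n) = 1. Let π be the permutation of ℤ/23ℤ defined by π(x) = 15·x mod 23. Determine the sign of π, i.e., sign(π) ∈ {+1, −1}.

Trace 13: π^k(13) = [13, 11, 4, 14, 3, 22, 8] for k=0..6.
2 cycles of lengths [22, 1].
With 2 cycles on 23 points, sign = (−1)^{23−2} = -1.
Zolotarev: (15|23) = -1, matching the cycle-count sign.

-1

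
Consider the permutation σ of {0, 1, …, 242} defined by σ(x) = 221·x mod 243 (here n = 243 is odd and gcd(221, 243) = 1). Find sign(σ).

-1

Orbit of 145 under x↦221x: [145, 212, 196, 62, 94, 119, 55]… (length divides ord_243(221)).
Cycle type of π: 162 + 54 + 18 + 6 + 2 + 1; total 6 cycles.
6 cycles on 243: each ℓ→(−1)^(ℓ−1), product (−1)^237 = -1.
Via Zolotarev, sign(π_{221}) = (221|243) = -1.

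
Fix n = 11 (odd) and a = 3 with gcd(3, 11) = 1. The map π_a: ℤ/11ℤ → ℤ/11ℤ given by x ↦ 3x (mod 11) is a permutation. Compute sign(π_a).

Orbit of 3 under x↦3x: [3, 9, 5, 4, 1]… (length divides ord_11(3)).
Cycle lengths of π_3 on ℤ/11ℤ: [5, 5, 1]; 3 cycles in total.
11 − 3 = 8 transpositions; sign(π) = (−1)^8 = +1.

+1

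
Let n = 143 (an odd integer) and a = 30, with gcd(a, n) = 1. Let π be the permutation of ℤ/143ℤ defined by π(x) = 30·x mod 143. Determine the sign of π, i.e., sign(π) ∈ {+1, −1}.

Start at x=134: 134 → 16 → 51 → 100 → 140 → 53 → 17 → … (one orbit).
π_30 has 8 disjoint cycles with lengths [30, 30, 30, 30, 10, 6, 6, 1] on {0,…,142}.
sign(π) = (−1)^{n − #cycles} = (−1)^{143−8} = (−1)^135 = -1.
Check: (30/143) = -1 by Zolotarev.

-1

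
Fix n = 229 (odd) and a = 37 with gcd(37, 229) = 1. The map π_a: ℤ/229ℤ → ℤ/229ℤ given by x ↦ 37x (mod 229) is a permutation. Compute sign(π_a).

Trace 167: π^k(167) = [167, 225, 81, 20, 53, 129, 193] for k=0..6.
Cycle lengths of π_37 on ℤ/229ℤ: [57, 57, 57, 57, 1]; 5 cycles in total.
sign(π) = (−1)^{n − #cycles} = (−1)^{229−5} = (−1)^224 = +1.

+1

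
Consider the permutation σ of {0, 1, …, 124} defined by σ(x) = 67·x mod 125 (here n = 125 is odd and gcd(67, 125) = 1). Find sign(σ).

-1

Trace 59: π^k(59) = [59, 78, 101, 17, 14, 63, 96] for k=0..6.
Cycle type of π: 100 + 20 + 4 + 1; total 4 cycles.
4 cycles on 125: each ℓ→(−1)^(ℓ−1), product (−1)^121 = -1.
(67|125)_J = -1 (Zolotarev's lemma cross-check).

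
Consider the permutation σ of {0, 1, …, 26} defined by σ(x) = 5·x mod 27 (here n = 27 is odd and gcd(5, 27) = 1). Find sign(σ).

-1

Orbit of 13 under x↦5x: [13, 11, 1, 5, 25, 17, 4]… (length divides ord_27(5)).
π_5 has 4 disjoint cycles with lengths [18, 6, 2, 1] on {0,…,26}.
Σ(ℓ_i−1) = 27−4 = 23; sign = (−1)^23 = -1.
The Jacobi symbol (5|27) = -1 (Zolotarev) agrees.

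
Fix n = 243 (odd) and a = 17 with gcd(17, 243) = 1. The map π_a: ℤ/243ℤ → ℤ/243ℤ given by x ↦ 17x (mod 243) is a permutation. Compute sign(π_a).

-1

Trace 71: π^k(71) = [71, 235, 107, 118, 62, 82, 179] for k=0..6.
Cycle lengths of π_17 on ℤ/243ℤ: [54, 54, 54, 18, 18, 18, 6, 6, 6, 2, 2, 2, 2, 1]; 14 cycles in total.
With 14 cycles on 243 points, sign = (−1)^{243−14} = -1.
The Jacobi symbol (17|243) = -1 (Zolotarev) agrees.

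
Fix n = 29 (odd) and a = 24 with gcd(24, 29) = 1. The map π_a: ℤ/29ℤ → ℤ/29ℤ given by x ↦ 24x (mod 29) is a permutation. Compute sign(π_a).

+1

Trace 25: π^k(25) = [25, 20, 16, 7, 23, 1, 24] for k=0..6.
π_24 has 5 disjoint cycles with lengths [7, 7, 7, 7, 1] on {0,…,28}.
With 5 cycles on 29 points, sign = (−1)^{29−5} = +1.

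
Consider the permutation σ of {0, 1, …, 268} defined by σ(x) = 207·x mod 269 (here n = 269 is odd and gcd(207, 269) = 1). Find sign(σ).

Start at x=149: 149 → 177 → 55 → 87 → 255 → 61 → 253 → … (one orbit).
Cycle type of π: 134×2 + 1; total 3 cycles.
269 − 3 = 266 transpositions; sign(π) = (−1)^266 = +1.
(207|269)_J = +1 (Zolotarev's lemma cross-check).

+1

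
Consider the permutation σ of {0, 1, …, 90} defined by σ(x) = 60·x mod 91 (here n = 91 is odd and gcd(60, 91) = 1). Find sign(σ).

-1

Orbit of 60 under x↦60x: [60, 51, 57, 53, 86, 64, 18]… (length divides ord_91(60)).
12 cycles of lengths [12, 12, 12, 12, 12, 12, 4, 4, 4, 3, 3, 1].
n − c = 91 − 12 = 79; sign = (−1)^79 = -1.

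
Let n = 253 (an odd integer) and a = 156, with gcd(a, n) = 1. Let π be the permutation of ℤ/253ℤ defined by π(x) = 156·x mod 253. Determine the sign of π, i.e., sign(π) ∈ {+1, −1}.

-1

Orbit of 78 under x↦156x: [78, 24, 202, 140, 82, 142, 141]… (length divides ord_253(156)).
π_156 has 6 disjoint cycles with lengths [110, 110, 11, 11, 10, 1] on {0,…,252}.
Σ(ℓ_i−1) = 253−6 = 247; sign = (−1)^247 = -1.
Via Zolotarev, sign(π_{156}) = (156|253) = -1.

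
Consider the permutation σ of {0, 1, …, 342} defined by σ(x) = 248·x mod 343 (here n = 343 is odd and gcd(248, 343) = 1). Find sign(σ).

Trace 320: π^k(320) = [320, 127, 283, 212, 97, 46, 89] for k=0..6.
4 cycles of lengths [294, 42, 6, 1].
With 4 cycles on 343 points, sign = (−1)^{343−4} = -1.

-1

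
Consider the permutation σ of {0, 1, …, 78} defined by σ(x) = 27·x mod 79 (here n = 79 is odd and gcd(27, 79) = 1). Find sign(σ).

Orbit of 1 under x↦27x: [1, 27, 18, 12, 8, 58, 65]… (length divides ord_79(27)).
Decompose π into cycles: lengths [26, 26, 26, 1] (4 cycles, including the fixed point 0).
With 4 cycles on 79 points, sign = (−1)^{79−4} = -1.
The Jacobi symbol (27|79) = -1 (Zolotarev) agrees.

-1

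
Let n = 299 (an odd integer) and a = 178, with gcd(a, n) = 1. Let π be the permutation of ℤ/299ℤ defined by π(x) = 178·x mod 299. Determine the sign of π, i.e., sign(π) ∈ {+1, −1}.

Start at x=222: 222 → 48 → 172 → 118 → 74 → 16 → 157 → … (one orbit).
10 cycles of lengths [66, 66, 66, 66, 22, 3, 3, 3, 3, 1].
Σ(ℓ_i−1) = 299−10 = 289; sign = (−1)^289 = -1.
(178|299)_J = -1 (Zolotarev's lemma cross-check).

-1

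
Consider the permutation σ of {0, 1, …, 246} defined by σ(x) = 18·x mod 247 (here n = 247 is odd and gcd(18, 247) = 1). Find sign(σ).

Orbit of 18 under x↦18x: [18, 77, 151, 1]… (length divides ord_247(18)).
67 cycles of lengths [4, 4, 4, 4, 4, 4, 4, 4, 4, 4, 4, 4, 4, 4, 4, 4, 4, 4, 4, 4, 4, 4, 4, 4, 4, 4, 4, 4, 4, 4, 4, 4, 4, 4, 4, 4, 4, 4, 4, 4, 4, 4, 4, 4, 4, 4, 4, 4, 4, 4, 4, 4, 4, 4, 4, 4, 4, 2, 2, 2, 2, 2, 2, 2, 2, 2, 1].
67 cycles on 247: each ℓ→(−1)^(ℓ−1), product (−1)^180 = +1.
Check: (18/247) = +1 by Zolotarev.

+1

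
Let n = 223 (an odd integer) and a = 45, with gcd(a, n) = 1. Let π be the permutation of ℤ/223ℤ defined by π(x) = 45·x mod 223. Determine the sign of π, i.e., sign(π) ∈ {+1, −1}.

Trace 200: π^k(200) = [200, 80, 32, 102, 130, 52, 110] for k=0..6.
The orbit structure of x ↦ 45x mod 223: 2 orbits of sizes [222, 1].
With 2 cycles on 223 points, sign = (−1)^{223−2} = -1.
Check: (45/223) = -1 by Zolotarev.

-1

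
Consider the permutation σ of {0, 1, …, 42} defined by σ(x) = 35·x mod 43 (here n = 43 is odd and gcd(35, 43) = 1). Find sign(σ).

+1

Orbit of 16 under x↦35x: [16, 1, 35, 21, 4, 11, 41]… (length divides ord_43(35)).
π_35 has 7 disjoint cycles with lengths [7, 7, 7, 7, 7, 7, 1] on {0,…,42}.
sign(π) = (−1)^{n − #cycles} = (−1)^{43−7} = (−1)^36 = +1.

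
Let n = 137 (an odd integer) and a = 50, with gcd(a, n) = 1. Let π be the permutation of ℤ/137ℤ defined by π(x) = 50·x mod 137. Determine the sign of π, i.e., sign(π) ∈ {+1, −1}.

Start at x=74: 74 → 1 → 50 → 34 → 56 → 60 → 123 → … (one orbit).
Decompose π into cycles: lengths [17, 17, 17, 17, 17, 17, 17, 17, 1] (9 cycles, including the fixed point 0).
n − c = 137 − 9 = 128; sign = (−1)^128 = +1.

+1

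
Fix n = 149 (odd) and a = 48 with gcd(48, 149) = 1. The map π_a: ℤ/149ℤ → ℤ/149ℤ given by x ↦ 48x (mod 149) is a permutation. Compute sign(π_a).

-1

Start at x=91: 91 → 47 → 21 → 114 → 108 → 118 → 2 → … (one orbit).
2 cycles of lengths [148, 1].
n − c = 149 − 2 = 147; sign = (−1)^147 = -1.
Zolotarev: (48|149) = -1, matching the cycle-count sign.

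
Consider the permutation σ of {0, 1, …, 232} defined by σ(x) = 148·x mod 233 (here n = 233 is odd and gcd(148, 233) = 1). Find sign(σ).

Orbit of 128 under x↦148x: [128, 71, 23, 142, 46, 51, 92]… (length divides ord_233(148)).
Cycle lengths of π_148 on ℤ/233ℤ: [29, 29, 29, 29, 29, 29, 29, 29, 1]; 9 cycles in total.
n − c = 233 − 9 = 224; sign = (−1)^224 = +1.
The Jacobi symbol (148|233) = +1 (Zolotarev) agrees.

+1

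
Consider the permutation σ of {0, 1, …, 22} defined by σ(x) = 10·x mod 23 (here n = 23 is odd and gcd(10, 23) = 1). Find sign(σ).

Trace 10: π^k(10) = [10, 8, 11, 18, 19, 6, 14] for k=0..6.
Decompose π into cycles: lengths [22, 1] (2 cycles, including the fixed point 0).
23 − 2 = 21 transpositions; sign(π) = (−1)^21 = -1.

-1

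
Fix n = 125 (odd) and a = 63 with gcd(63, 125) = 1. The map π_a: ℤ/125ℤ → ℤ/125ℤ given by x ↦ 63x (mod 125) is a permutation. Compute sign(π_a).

-1

Orbit of 91 under x↦63x: [91, 108, 54, 27, 76, 38, 19]… (length divides ord_125(63)).
Cycle type of π: 100 + 20 + 4 + 1; total 4 cycles.
sign(π) = (−1)^{n − #cycles} = (−1)^{125−4} = (−1)^121 = -1.
Via Zolotarev, sign(π_{63}) = (63|125) = -1.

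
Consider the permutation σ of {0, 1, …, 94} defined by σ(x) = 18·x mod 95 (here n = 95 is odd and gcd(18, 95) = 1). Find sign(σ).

+1

Trace 1: π^k(1) = [1, 18, 39, 37] for k=0..3.
Cycle lengths of π_18 on ℤ/95ℤ: [4, 4, 4, 4, 4, 4, 4, 4, 4, 4, 4, 4, 4, 4, 4, 4, 4, 4, 4, 2, 2, 2, 2, 2, 2, 2, 2, 2, 1]; 29 cycles in total.
n − c = 95 − 29 = 66; sign = (−1)^66 = +1.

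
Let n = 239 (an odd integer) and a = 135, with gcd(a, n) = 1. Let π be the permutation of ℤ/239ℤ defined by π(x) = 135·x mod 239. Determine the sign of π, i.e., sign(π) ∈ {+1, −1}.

+1

Start at x=18: 18 → 40 → 142 → 50 → 58 → 182 → 192 → … (one orbit).
Cycle type of π: 119×2 + 1; total 3 cycles.
3 cycles on 239: each ℓ→(−1)^(ℓ−1), product (−1)^236 = +1.
The Jacobi symbol (135|239) = +1 (Zolotarev) agrees.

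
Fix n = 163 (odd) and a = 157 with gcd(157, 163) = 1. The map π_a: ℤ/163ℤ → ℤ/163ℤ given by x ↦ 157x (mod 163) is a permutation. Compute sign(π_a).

-1

Start at x=36: 36 → 110 → 155 → 48 → 38 → 98 → 64 → … (one orbit).
π_157 has 4 disjoint cycles with lengths [54, 54, 54, 1] on {0,…,162}.
sign(π) = (−1)^{n − #cycles} = (−1)^{163−4} = (−1)^159 = -1.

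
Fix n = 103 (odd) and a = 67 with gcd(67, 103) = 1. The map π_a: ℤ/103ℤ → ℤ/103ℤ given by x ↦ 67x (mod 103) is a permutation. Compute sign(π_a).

-1

Trace 23: π^k(23) = [23, 99, 41, 69, 91, 20, 1] for k=0..6.
2 cycles of lengths [102, 1].
Σ(ℓ_i−1) = 103−2 = 101; sign = (−1)^101 = -1.
Zolotarev: (67|103) = -1, matching the cycle-count sign.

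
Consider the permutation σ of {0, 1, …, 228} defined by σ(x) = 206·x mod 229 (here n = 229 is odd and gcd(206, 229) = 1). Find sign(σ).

-1

Trace 202: π^k(202) = [202, 163, 144, 123, 148, 31, 203] for k=0..6.
Cycle lengths of π_206 on ℤ/229ℤ: [228, 1]; 2 cycles in total.
sign(π) = (−1)^{n − #cycles} = (−1)^{229−2} = (−1)^227 = -1.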